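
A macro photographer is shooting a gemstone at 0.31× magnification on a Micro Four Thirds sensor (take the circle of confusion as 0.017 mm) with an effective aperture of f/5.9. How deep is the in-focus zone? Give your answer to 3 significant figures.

2.09 mm

At magnification m, DoF ≈ 2·N_eff·c/m² = 2 × 5.9 × 0.017 / 0.31² = 0.2006 / 0.0961 ≈ 2.09 mm.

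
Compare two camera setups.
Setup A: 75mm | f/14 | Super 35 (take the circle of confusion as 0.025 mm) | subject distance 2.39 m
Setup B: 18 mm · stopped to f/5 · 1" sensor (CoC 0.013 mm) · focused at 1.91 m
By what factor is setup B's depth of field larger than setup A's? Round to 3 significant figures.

2.41

Setup A: H = 75²/(14×0.025) + 75 ≈ 16146.4 mm; DoF = Df − Dn = 2792.20 − 2089.08 ≈ 703.12 mm.
Setup B: H = 18²/(5×0.013) + 18 ≈ 5002.6 mm; DoF = Df − Dn = 3078.5 − 1384.5 ≈ 1694.0 mm.
Ratio = 1694.0 / 703.12 ≈ 2.41.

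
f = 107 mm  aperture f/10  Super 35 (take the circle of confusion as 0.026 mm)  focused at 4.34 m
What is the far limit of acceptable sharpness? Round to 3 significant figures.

4.80 m

Hyperfocal distance H = f²/(N·c) + f = 107²/(10 × 0.026) + 107 = 11449/0.26 + 107 ≈ 44141.6 mm ≈ 44.14 m.
Far limit Df = s·(H − f)/(H − s) = 4340 × (44141.6 − 107) / (44141.6 − 4340) = 4340 × 44034.6 / 39801.6 ≈ 4801.6 mm ≈ 4.80 m.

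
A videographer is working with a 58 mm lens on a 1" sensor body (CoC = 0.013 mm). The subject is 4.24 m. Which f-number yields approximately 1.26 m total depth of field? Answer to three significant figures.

Write h = H − f = f²/(N·c). The thin-lens limits are Dn = s·h/(h + (s−f)) and Df = s·h/(h − (s−f)), so DoF = Df − Dn = 2·s·(s−f)·h / (h² − (s−f)²).
That is a quadratic in h: DoF·h² − 2·s·(s−f)·h − DoF·(s−f)² = 0 ⇒ h = (s−f)·(s + √(s² + DoF²)) / DoF = 4182 × (4240 + √(4240² + 1260²)) / 1260 = 4182 × (4240 + 4423.26) / 1260 ≈ 28754 mm.
Then N = f²/(c·h) = 58² / (0.013 × 28754) = 3364 / 373.80 ≈ 9.

f/9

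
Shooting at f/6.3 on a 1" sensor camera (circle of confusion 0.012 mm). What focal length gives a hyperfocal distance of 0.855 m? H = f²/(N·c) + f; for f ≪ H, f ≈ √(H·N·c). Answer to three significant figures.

From H = f²/(N·c) + f, with f ≪ H: f ≈ √(H·N·c) = √(855 × 6.3 × 0.012) = √64.638 ≈ 8.040 mm.
Exact: f² + N·c·f − N·c·H = 0 ⇒ f = (−N·c + √((N·c)² + 4·N·c·H))/2 = (−0.0756 + √258.56)/2 ≈ 8.0021 mm ≈ 8.00 mm.

8.00 mm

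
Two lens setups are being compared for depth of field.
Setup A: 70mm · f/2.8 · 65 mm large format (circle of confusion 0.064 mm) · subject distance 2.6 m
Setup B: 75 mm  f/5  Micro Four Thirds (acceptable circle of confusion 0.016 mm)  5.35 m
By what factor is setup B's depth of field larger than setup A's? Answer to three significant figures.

Setup A: H = 70²/(2.8×0.064) + 70 ≈ 27413.8 mm; DoF = Df − Dn = 2865.09 − 2379.81 ≈ 485.28 mm.
Setup B: H = 75²/(5×0.016) + 75 ≈ 70387.5 mm; DoF = Df − Dn = 5783.92 − 4976.64 ≈ 807.28 mm.
Ratio = 807.28 / 485.28 ≈ 1.66.

1.66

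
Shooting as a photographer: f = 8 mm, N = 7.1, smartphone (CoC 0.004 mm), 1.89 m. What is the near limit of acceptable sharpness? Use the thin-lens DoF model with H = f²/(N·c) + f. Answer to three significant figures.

1.03 m

Hyperfocal distance H = f²/(N·c) + f = 8²/(7.1 × 0.004) + 8 = 64/0.0284 + 8 ≈ 2261.5 mm ≈ 2.262 m.
Near limit Dn = s·(H − f)/(H + s − 2f) = 1890 × (2261.5 − 8) / (2261.5 + 1890 − 2 × 8) = 1890 × 2253.5 / 4135.5 ≈ 1029.9 mm ≈ 1.03 m.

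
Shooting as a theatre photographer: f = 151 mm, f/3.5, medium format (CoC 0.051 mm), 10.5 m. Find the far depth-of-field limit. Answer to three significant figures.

11.4 m

Hyperfocal distance H = f²/(N·c) + f = 151²/(3.5 × 0.051) + 151 = 22801/0.1785 + 151 ≈ 127887.7 mm ≈ 127.9 m.
Far limit Df = s·(H − f)/(H − s) = 10500 × (127887.7 − 151) / (127887.7 − 10500) = 10500 × 127736.7 / 117387.7 ≈ 11426 mm ≈ 11.4 m.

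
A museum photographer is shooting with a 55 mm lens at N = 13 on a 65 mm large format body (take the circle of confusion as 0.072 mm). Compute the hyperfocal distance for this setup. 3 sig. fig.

Hyperfocal distance H = f²/(N·c) + f = 55²/(13 × 0.072) + 55 = 3025/0.936 + 55 ≈ 3286.8 mm ≈ 3.29 m.

3.29 m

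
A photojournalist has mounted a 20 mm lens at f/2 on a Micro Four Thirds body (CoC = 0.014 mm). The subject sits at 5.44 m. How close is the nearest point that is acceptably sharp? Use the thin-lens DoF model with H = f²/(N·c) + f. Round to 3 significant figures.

3.94 m

Hyperfocal distance H = f²/(N·c) + f = 20²/(2 × 0.014) + 20 = 400/0.028 + 20 ≈ 14305.7 mm ≈ 14.31 m.
Near limit Dn = s·(H − f)/(H + s − 2f) = 5440 × (14305.7 − 20) / (14305.7 + 5440 − 2 × 20) = 5440 × 14285.7 / 19705.7 ≈ 3943.7 mm ≈ 3.94 m.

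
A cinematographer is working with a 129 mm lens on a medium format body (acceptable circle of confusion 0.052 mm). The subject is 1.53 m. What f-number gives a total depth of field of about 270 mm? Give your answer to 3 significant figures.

Write h = H − f = f²/(N·c). The thin-lens limits are Dn = s·h/(h + (s−f)) and Df = s·h/(h − (s−f)), so DoF = Df − Dn = 2·s·(s−f)·h / (h² − (s−f)²).
That is a quadratic in h: DoF·h² − 2·s·(s−f)·h − DoF·(s−f)² = 0 ⇒ h = (s−f)·(s + √(s² + DoF²)) / DoF = 1401 × (1530 + √(1530² + 270²)) / 270 = 1401 × (1530 + 1553.64) / 270 ≈ 16001 mm.
Then N = f²/(c·h) = 129² / (0.052 × 16001) = 16641 / 832.03 ≈ 20.

f/20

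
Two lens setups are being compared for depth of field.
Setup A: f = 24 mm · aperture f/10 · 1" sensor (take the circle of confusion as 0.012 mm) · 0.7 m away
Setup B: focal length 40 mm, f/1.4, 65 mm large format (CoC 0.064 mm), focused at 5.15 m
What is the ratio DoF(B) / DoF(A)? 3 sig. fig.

Setup A: H = 24²/(10×0.012) + 24 ≈ 4824.0 mm; DoF = Df − Dn = 814.74 − 613.59 ≈ 201.15 mm.
Setup B: H = 40²/(1.4×0.064) + 40 ≈ 17897.1 mm; DoF = Df − Dn = 7214.5 − 4004.2 ≈ 3210.3 mm.
Ratio = 3210.3 / 201.15 ≈ 16.0.

16.0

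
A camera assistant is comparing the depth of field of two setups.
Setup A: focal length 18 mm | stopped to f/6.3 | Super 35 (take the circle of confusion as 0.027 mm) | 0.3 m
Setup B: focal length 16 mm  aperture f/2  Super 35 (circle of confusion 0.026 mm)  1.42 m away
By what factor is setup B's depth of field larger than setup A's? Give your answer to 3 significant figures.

9.71

Setup A: H = 18²/(6.3×0.027) + 18 ≈ 1922.8 mm; DoF = Df − Dn = 352.133 − 261.313 ≈ 90.820 mm.
Setup B: H = 16²/(2×0.026) + 16 ≈ 4939.1 mm; DoF = Df − Dn = 1986.53 − 1104.90 ≈ 881.63 mm.
Ratio = 881.63 / 90.820 ≈ 9.71.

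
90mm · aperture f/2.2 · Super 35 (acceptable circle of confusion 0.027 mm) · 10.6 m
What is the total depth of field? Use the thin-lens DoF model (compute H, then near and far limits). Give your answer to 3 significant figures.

Hyperfocal distance H = f²/(N·c) + f = 90²/(2.2 × 0.027) + 90 = 8100/0.0594 + 90 ≈ 136453.6 mm ≈ 136.5 m.
Near limit Dn = s·(H − f)/(H + s − 2f) = 10600 × (136453.6 − 90) / (136453.6 + 10600 − 2 × 90) = 10600 × 136363.6 / 146873.6 ≈ 9841.5 mm.
Far limit Df = s·(H − f)/(H − s) = 10600 × (136453.6 − 90) / (136453.6 − 10600) = 10600 × 136363.6 / 125853.6 ≈ 11485.2 mm.
Depth of field = Df − Dn = 11485.2 − 9841.5 ≈ 1643.7 mm ≈ 1.64 m.

1.64 m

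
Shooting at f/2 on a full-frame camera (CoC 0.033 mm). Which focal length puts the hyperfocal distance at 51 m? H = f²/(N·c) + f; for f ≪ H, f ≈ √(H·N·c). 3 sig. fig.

58.0 mm

From H = f²/(N·c) + f, with f ≪ H: f ≈ √(H·N·c) = √(51000 × 2 × 0.033) = √3366.0 ≈ 58.02 mm.
The +f correction barely moves this — solving exactly, f² + N·c·f − N·c·H = 0 ⇒ f = (−N·c + √((N·c)² + 4·N·c·H))/2 = (−0.066 + √13464)/2 ≈ 57.984 mm, so f ≈ 58.0 mm.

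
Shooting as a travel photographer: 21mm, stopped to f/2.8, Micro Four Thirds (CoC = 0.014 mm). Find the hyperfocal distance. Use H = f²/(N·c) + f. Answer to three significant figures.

11.3 m

Hyperfocal distance H = f²/(N·c) + f = 21²/(2.8 × 0.014) + 21 = 441/0.0392 + 21 ≈ 11271.0 mm ≈ 11.3 m.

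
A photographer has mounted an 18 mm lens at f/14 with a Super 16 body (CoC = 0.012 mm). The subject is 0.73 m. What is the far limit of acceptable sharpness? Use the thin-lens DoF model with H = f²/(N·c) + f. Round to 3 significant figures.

1.16 m

Hyperfocal distance H = f²/(N·c) + f = 18²/(14 × 0.012) + 18 = 324/0.168 + 18 ≈ 1946.6 mm ≈ 1.947 m.
Far limit Df = s·(H − f)/(H − s) = 730 × (1946.6 − 18) / (1946.6 − 730) = 730 × 1928.6 / 1216.6 ≈ 1157.2 mm ≈ 1.16 m.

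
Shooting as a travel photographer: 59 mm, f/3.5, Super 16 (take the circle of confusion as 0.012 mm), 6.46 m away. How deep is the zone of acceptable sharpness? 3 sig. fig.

1.00 m

Hyperfocal distance H = f²/(N·c) + f = 59²/(3.5 × 0.012) + 59 = 3481/0.042 + 59 ≈ 82940.0 mm ≈ 82.94 m.
Near limit Dn = s·(H − f)/(H + s − 2f) = 6460 × (82940.0 − 59) / (82940.0 + 6460 − 2 × 59) = 6460 × 82881.0 / 89282.0 ≈ 5996.9 mm.
Far limit Df = s·(H − f)/(H − s) = 6460 × (82940.0 − 59) / (82940.0 − 6460) = 6460 × 82881.0 / 76480.0 ≈ 7000.7 mm.
Depth of field = Df − Dn = 7000.7 − 5996.9 ≈ 1003.8 mm ≈ 1.00 m.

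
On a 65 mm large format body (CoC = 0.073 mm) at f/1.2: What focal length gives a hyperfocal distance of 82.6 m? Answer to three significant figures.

85.0 mm

From H = f²/(N·c) + f, with f ≪ H: f ≈ √(H·N·c) = √(82600 × 1.2 × 0.073) = √7235.8 ≈ 85.06 mm.
Exact: f² + N·c·f − N·c·H = 0 ⇒ f = (−N·c + √((N·c)² + 4·N·c·H))/2 = (−0.0876 + √28943)/2 ≈ 85.019 mm ≈ 85.0 mm.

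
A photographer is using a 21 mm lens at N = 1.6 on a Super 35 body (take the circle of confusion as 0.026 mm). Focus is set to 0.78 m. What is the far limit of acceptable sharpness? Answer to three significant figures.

0.840 m

Hyperfocal distance H = f²/(N·c) + f = 21²/(1.6 × 0.026) + 21 = 441/0.0416 + 21 ≈ 10622.0 mm ≈ 10.62 m.
Far limit Df = s·(H − f)/(H − s) = 780 × (10622.0 − 21) / (10622.0 − 780) = 780 × 10601.0 / 9842.0 ≈ 840.15 mm ≈ 0.840 m.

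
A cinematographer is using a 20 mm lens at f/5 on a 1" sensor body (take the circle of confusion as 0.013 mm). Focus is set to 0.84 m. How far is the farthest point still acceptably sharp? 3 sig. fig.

0.969 m

Hyperfocal distance H = f²/(N·c) + f = 20²/(5 × 0.013) + 20 = 400/0.065 + 20 ≈ 6173.8 mm ≈ 6.174 m.
Far limit Df = s·(H − f)/(H − s) = 840 × (6173.8 − 20) / (6173.8 − 840) = 840 × 6153.8 / 5333.8 ≈ 969.14 mm ≈ 0.969 m.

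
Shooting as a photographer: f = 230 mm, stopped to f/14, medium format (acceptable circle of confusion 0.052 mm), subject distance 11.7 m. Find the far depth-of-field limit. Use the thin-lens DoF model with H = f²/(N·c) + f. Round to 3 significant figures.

Hyperfocal distance H = f²/(N·c) + f = 230²/(14 × 0.052) + 230 = 52900/0.728 + 230 ≈ 72894.8 mm ≈ 72.89 m.
Far limit Df = s·(H − f)/(H − s) = 11700 × (72894.8 − 230) / (72894.8 − 11700) = 11700 × 72664.8 / 61194.8 ≈ 13893 mm ≈ 13.9 m.

13.9 m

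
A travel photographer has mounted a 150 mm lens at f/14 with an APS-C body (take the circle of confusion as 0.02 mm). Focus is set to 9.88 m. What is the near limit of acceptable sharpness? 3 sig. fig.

Hyperfocal distance H = f²/(N·c) + f = 150²/(14 × 0.02) + 150 = 22500/0.28 + 150 ≈ 80507.1 mm ≈ 80.51 m.
Near limit Dn = s·(H − f)/(H + s − 2f) = 9880 × (80507.1 − 150) / (80507.1 + 9880 − 2 × 150) = 9880 × 80357.1 / 90087.1 ≈ 8812.9 mm ≈ 8.81 m.

8.81 m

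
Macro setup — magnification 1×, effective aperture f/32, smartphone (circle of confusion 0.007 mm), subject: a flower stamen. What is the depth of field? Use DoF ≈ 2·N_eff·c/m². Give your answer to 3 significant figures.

0.448 mm

At magnification m, DoF ≈ 2·N_eff·c/m² = 2 × 32 × 0.007 / 1² = 0.448 / 1 ≈ 0.448 mm.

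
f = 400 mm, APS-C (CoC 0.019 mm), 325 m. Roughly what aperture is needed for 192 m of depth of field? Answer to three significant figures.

f/7.09

Write h = H − f = f²/(N·c). The thin-lens limits are Dn = s·h/(h + (s−f)) and Df = s·h/(h − (s−f)), so DoF = Df − Dn = 2·s·(s−f)·h / (h² − (s−f)²).
That is a quadratic in h: DoF·h² − 2·s·(s−f)·h − DoF·(s−f)² = 0 ⇒ h = (s−f)·(s + √(s² + DoF²)) / DoF = 324600 × (325000 + √(325000² + 192000²)) / 192000 = 324600 × (325000 + 377477) / 192000 ≈ 1187625 mm.
Then N = f²/(c·h) = 400² / (0.019 × 1187625) = 160000 / 22565 ≈ 7.09.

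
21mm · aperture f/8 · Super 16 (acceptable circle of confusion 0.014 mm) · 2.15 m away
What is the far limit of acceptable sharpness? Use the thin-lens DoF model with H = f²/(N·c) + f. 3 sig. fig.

Hyperfocal distance H = f²/(N·c) + f = 21²/(8 × 0.014) + 21 = 441/0.112 + 21 ≈ 3958.5 mm ≈ 3.958 m.
Far limit Df = s·(H − f)/(H − s) = 2150 × (3958.5 − 21) / (3958.5 − 2150) = 2150 × 3937.5 / 1808.5 ≈ 4681.0 mm ≈ 4.68 m.

4.68 m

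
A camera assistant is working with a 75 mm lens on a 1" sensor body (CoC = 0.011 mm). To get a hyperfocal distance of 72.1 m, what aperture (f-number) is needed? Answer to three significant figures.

Rearrange H = f²/(N·c) + f for N: N = f² / ((H − f)·c).
N = 75² / ((72100 − 75) × 0.011) = 5625 / 792.3 ≈ 7.10.

f/7.10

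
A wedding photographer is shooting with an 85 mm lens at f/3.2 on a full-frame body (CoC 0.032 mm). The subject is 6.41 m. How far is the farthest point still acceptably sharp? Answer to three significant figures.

7.04 m

Hyperfocal distance H = f²/(N·c) + f = 85²/(3.2 × 0.032) + 85 = 7225/0.1024 + 85 ≈ 70641.6 mm ≈ 70.64 m.
Far limit Df = s·(H − f)/(H − s) = 6410 × (70641.6 − 85) / (70641.6 − 6410) = 6410 × 70556.6 / 64231.6 ≈ 7041.2 mm ≈ 7.04 m.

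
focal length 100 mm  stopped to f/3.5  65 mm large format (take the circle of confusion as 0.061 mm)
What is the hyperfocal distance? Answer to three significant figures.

Hyperfocal distance H = f²/(N·c) + f = 100²/(3.5 × 0.061) + 100 = 10000/0.2135 + 100 ≈ 46938.4 mm ≈ 46.9 m.

46.9 m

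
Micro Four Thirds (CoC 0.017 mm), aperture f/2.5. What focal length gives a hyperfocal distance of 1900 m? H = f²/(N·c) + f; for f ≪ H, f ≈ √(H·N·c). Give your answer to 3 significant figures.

From H = f²/(N·c) + f, with f ≪ H: f ≈ √(H·N·c) = √(1900000 × 2.5 × 0.017) = √80750 ≈ 284.2 mm.
The +f correction barely moves this — solving exactly, f² + N·c·f − N·c·H = 0 ⇒ f = (−N·c + √((N·c)² + 4·N·c·H))/2 = (−0.0425 + √323000)/2 ≈ 284.14 mm, so f ≈ 284 mm.

284 mm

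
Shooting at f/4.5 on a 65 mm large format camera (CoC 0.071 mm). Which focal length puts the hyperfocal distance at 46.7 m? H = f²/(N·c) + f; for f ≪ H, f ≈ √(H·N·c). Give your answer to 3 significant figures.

From H = f²/(N·c) + f, with f ≪ H: f ≈ √(H·N·c) = √(46700 × 4.5 × 0.071) = √14921 ≈ 122.2 mm.
The +f correction barely moves this — solving exactly, f² + N·c·f − N·c·H = 0 ⇒ f = (−N·c + √((N·c)² + 4·N·c·H))/2 = (−0.3195 + √59683)/2 ≈ 121.99 mm, so f ≈ 122 mm.

122 mm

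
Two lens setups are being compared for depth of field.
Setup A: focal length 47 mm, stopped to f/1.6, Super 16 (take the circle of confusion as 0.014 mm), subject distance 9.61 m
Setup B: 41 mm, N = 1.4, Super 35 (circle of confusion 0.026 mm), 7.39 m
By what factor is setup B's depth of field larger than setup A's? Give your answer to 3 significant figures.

Setup A: H = 47²/(1.6×0.014) + 47 ≈ 98663.1 mm; DoF = Df − Dn = 10642.0 − 8760.5 ≈ 1881.5 mm.
Setup B: H = 41²/(1.4×0.026) + 41 ≈ 46222.3 mm; DoF = Df − Dn = 8788.6 − 6375.5 ≈ 2413.1 mm.
Ratio = 2413.1 / 1881.5 ≈ 1.28.

1.28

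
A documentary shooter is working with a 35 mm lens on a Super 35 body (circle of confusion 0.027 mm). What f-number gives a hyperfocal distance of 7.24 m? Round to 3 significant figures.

f/6.30

Rearrange H = f²/(N·c) + f for N: N = f² / ((H − f)·c).
N = 35² / ((7240 − 35) × 0.027) = 1225 / 194.5 ≈ 6.30.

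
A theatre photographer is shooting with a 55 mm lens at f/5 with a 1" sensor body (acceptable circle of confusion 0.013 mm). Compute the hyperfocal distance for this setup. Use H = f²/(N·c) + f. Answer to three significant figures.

46.6 m

Hyperfocal distance H = f²/(N·c) + f = 55²/(5 × 0.013) + 55 = 3025/0.065 + 55 ≈ 46593.5 mm ≈ 46.6 m.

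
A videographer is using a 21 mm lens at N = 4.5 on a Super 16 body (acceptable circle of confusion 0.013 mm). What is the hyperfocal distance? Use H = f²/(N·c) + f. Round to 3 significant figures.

Hyperfocal distance H = f²/(N·c) + f = 21²/(4.5 × 0.013) + 21 = 441/0.0585 + 21 ≈ 7559.5 mm ≈ 7.56 m.

7.56 m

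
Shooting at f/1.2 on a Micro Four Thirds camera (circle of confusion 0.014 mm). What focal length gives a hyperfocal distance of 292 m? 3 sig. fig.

70.0 mm

From H = f²/(N·c) + f, with f ≪ H: f ≈ √(H·N·c) = √(292000 × 1.2 × 0.014) = √4905.6 ≈ 70.04 mm.
The +f correction barely moves this — solving exactly, f² + N·c·f − N·c·H = 0 ⇒ f = (−N·c + √((N·c)² + 4·N·c·H))/2 = (−0.0168 + √19622)/2 ≈ 70.032 mm, so f ≈ 70.0 mm.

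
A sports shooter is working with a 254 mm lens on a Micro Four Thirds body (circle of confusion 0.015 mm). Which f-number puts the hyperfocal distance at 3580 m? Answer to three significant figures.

f/1.20

Rearrange H = f²/(N·c) + f for N: N = f² / ((H − f)·c).
N = 254² / ((3580000 − 254) × 0.015) = 64516 / 53696 ≈ 1.20.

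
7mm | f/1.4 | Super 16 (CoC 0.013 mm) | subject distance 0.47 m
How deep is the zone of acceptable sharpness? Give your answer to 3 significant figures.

Hyperfocal distance H = f²/(N·c) + f = 7²/(1.4 × 0.013) + 7 = 49/0.0182 + 7 ≈ 2699.3 mm ≈ 2.699 m.
Near limit Dn = s·(H − f)/(H + s − 2f) = 470 × (2699.3 − 7) / (2699.3 + 470 − 2 × 7) = 470 × 2692.3 / 3155.3 ≈ 401.03 mm.
Far limit Df = s·(H − f)/(H − s) = 470 × (2699.3 − 7) / (2699.3 − 470) = 470 × 2692.3 / 2229.3 ≈ 567.61 mm.
Depth of field = Df − Dn = 567.61 − 401.03 ≈ 166.58 mm.

167 mm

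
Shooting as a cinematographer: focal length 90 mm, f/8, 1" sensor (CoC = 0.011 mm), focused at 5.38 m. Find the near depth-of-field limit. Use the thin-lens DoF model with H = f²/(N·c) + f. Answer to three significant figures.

5.09 m

Hyperfocal distance H = f²/(N·c) + f = 90²/(8 × 0.011) + 90 = 8100/0.088 + 90 ≈ 92135.5 mm ≈ 92.14 m.
Near limit Dn = s·(H − f)/(H + s − 2f) = 5380 × (92135.5 − 90) / (92135.5 + 5380 − 2 × 90) = 5380 × 92045.5 / 97335.5 ≈ 5087.6 mm ≈ 5.09 m.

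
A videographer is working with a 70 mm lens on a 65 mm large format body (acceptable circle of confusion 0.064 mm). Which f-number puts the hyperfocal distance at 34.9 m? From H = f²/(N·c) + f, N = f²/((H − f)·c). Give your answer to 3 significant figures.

Rearrange H = f²/(N·c) + f for N: N = f² / ((H − f)·c).
N = 70² / ((34900 − 70) × 0.064) = 4900 / 2229 ≈ 2.20.

f/2.20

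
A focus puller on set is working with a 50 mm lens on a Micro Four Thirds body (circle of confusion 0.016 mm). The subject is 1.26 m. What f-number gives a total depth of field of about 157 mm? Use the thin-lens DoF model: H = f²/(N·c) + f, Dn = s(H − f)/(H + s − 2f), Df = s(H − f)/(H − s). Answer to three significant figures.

Write h = H − f = f²/(N·c). The thin-lens limits are Dn = s·h/(h + (s−f)) and Df = s·h/(h − (s−f)), so DoF = Df − Dn = 2·s·(s−f)·h / (h² − (s−f)²).
That is a quadratic in h: DoF·h² − 2·s·(s−f)·h − DoF·(s−f)² = 0 ⇒ h = (s−f)·(s + √(s² + DoF²)) / DoF = 1210 × (1260 + √(1260² + 157²)) / 157 = 1210 × (1260 + 1269.74) / 157 ≈ 19497 mm.
Then N = f²/(c·h) = 50² / (0.016 × 19497) = 2500 / 311.95 ≈ 8.01.

f/8.01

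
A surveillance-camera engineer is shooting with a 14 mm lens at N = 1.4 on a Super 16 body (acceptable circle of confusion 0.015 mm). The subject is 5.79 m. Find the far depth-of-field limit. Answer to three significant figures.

15.2 m

Hyperfocal distance H = f²/(N·c) + f = 14²/(1.4 × 0.015) + 14 = 196/0.021 + 14 ≈ 9347.3 mm ≈ 9.347 m.
Far limit Df = s·(H − f)/(H − s) = 5790 × (9347.3 − 14) / (9347.3 − 5790) = 5790 × 9333.3 / 3557.3 ≈ 15191 mm ≈ 15.2 m.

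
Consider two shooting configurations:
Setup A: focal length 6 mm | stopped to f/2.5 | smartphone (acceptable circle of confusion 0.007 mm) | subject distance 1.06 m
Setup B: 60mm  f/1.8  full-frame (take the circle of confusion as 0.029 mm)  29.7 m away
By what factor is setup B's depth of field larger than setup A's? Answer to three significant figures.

Setup A: H = 6²/(2.5×0.007) + 6 ≈ 2063.1 mm; DoF = Df − Dn = 2173.7 − 700.9 ≈ 1472.8 mm.
Setup B: H = 60²/(1.8×0.029) + 60 ≈ 69025.5 mm; DoF = Df − Dn = 52085 − 20772 ≈ 31313 mm.
Ratio = 31313 / 1472.8 ≈ 21.3.

21.3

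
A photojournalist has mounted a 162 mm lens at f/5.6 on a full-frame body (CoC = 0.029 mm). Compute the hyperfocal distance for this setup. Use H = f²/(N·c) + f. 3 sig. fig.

162 m

Hyperfocal distance H = f²/(N·c) + f = 162²/(5.6 × 0.029) + 162 = 26244/0.1624 + 162 ≈ 161763.0 mm ≈ 162 m.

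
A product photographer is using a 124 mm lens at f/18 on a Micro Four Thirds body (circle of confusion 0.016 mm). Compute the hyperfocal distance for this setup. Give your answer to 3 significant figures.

Hyperfocal distance H = f²/(N·c) + f = 124²/(18 × 0.016) + 124 = 15376/0.288 + 124 ≈ 53512.9 mm ≈ 53.5 m.

53.5 m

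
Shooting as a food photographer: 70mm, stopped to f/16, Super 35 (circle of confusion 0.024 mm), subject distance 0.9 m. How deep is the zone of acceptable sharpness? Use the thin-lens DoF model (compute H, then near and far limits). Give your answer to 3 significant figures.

118 mm

Hyperfocal distance H = f²/(N·c) + f = 70²/(16 × 0.024) + 70 = 4900/0.384 + 70 ≈ 12830.4 mm ≈ 12.83 m.
Near limit Dn = s·(H − f)/(H + s − 2f) = 900 × (12830.4 − 70) / (12830.4 + 900 − 2 × 70) = 900 × 12760.4 / 13590.4 ≈ 845.03 mm.
Far limit Df = s·(H − f)/(H − s) = 900 × (12830.4 − 70) / (12830.4 − 900) = 900 × 12760.4 / 11930.4 ≈ 962.61 mm.
Depth of field = Df − Dn = 962.61 − 845.03 ≈ 117.58 mm.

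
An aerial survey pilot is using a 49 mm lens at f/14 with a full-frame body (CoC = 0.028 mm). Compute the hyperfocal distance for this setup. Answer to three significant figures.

Hyperfocal distance H = f²/(N·c) + f = 49²/(14 × 0.028) + 49 = 2401/0.392 + 49 ≈ 6174.0 mm ≈ 6.17 m.

6.17 m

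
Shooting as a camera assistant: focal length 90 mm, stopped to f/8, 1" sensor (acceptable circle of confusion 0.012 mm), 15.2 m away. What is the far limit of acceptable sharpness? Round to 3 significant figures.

18.5 m

Hyperfocal distance H = f²/(N·c) + f = 90²/(8 × 0.012) + 90 = 8100/0.096 + 90 ≈ 84465.0 mm ≈ 84.47 m.
Far limit Df = s·(H − f)/(H − s) = 15200 × (84465.0 − 90) / (84465.0 − 15200) = 15200 × 84375.0 / 69265.0 ≈ 18516 mm ≈ 18.5 m.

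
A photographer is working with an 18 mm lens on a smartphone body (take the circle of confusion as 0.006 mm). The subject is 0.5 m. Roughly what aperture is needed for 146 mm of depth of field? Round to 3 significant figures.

Write h = H − f = f²/(N·c). The thin-lens limits are Dn = s·h/(h + (s−f)) and Df = s·h/(h − (s−f)), so DoF = Df − Dn = 2·s·(s−f)·h / (h² − (s−f)²).
That is a quadratic in h: DoF·h² − 2·s·(s−f)·h − DoF·(s−f)² = 0 ⇒ h = (s−f)·(s + √(s² + DoF²)) / DoF = 482 × (500 + √(500² + 146²)) / 146 = 482 × (500 + 520.880) / 146 ≈ 3370.3 mm.
Then N = f²/(c·h) = 18² / (0.006 × 3370.3) = 324 / 20.222 ≈ 16.

f/16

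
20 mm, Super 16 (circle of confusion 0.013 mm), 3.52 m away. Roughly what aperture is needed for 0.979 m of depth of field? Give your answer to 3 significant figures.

Write h = H − f = f²/(N·c). The thin-lens limits are Dn = s·h/(h + (s−f)) and Df = s·h/(h − (s−f)), so DoF = Df − Dn = 2·s·(s−f)·h / (h² − (s−f)²).
That is a quadratic in h: DoF·h² − 2·s·(s−f)·h − DoF·(s−f)² = 0 ⇒ h = (s−f)·(s + √(s² + DoF²)) / DoF = 3500 × (3520 + √(3520² + 979²)) / 979 = 3500 × (3520 + 3653.61) / 979 ≈ 25646 mm.
Then N = f²/(c·h) = 20² / (0.013 × 25646) = 400 / 333.40 ≈ 1.20.

f/1.20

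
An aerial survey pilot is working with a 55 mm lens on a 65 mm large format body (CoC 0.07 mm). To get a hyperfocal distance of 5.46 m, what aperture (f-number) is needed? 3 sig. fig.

Rearrange H = f²/(N·c) + f for N: N = f² / ((H − f)·c).
N = 55² / ((5460 − 55) × 0.07) = 3025 / 378.4 ≈ 8.

f/8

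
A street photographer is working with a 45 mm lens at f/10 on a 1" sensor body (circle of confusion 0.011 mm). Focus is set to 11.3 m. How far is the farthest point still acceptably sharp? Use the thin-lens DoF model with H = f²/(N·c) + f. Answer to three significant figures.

29.1 m

Hyperfocal distance H = f²/(N·c) + f = 45²/(10 × 0.011) + 45 = 2025/0.11 + 45 ≈ 18454.1 mm ≈ 18.45 m.
Far limit Df = s·(H − f)/(H − s) = 11300 × (18454.1 − 45) / (18454.1 − 11300) = 11300 × 18409.1 / 7154.1 ≈ 29077 mm ≈ 29.1 m.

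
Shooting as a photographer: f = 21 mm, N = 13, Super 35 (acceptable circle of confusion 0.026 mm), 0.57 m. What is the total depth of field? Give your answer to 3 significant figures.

0.583 m

Hyperfocal distance H = f²/(N·c) + f = 21²/(13 × 0.026) + 21 = 441/0.338 + 21 ≈ 1325.7 mm ≈ 1.326 m.
Near limit Dn = s·(H − f)/(H + s − 2f) = 570 × (1325.7 − 21) / (1325.7 + 570 − 2 × 21) = 570 × 1304.7 / 1853.7 ≈ 401.19 mm.
Far limit Df = s·(H − f)/(H − s) = 570 × (1325.7 − 21) / (1325.7 − 570) = 570 × 1304.7 / 755.7 ≈ 984.07 mm.
Depth of field = Df − Dn = 984.07 − 401.19 ≈ 582.88 mm ≈ 0.583 m.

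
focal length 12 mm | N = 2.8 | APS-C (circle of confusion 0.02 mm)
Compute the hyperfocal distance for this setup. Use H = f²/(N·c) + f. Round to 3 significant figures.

Hyperfocal distance H = f²/(N·c) + f = 12²/(2.8 × 0.02) + 12 = 144/0.056 + 12 ≈ 2583.4 mm ≈ 2.58 m.

2.58 m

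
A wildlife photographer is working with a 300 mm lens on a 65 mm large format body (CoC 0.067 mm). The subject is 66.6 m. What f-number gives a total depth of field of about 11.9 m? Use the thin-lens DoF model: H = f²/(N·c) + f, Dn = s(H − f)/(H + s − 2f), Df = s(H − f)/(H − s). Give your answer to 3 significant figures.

f/1.80

Write h = H − f = f²/(N·c). The thin-lens limits are Dn = s·h/(h + (s−f)) and Df = s·h/(h − (s−f)), so DoF = Df − Dn = 2·s·(s−f)·h / (h² − (s−f)²).
That is a quadratic in h: DoF·h² − 2·s·(s−f)·h − DoF·(s−f)² = 0 ⇒ h = (s−f)·(s + √(s² + DoF²)) / DoF = 66300 × (66600 + √(66600² + 11900²)) / 11900 = 66300 × (66600 + 67654.8) / 11900 ≈ 747991 mm.
Then N = f²/(c·h) = 300² / (0.067 × 747991) = 90000 / 50115 ≈ 1.80.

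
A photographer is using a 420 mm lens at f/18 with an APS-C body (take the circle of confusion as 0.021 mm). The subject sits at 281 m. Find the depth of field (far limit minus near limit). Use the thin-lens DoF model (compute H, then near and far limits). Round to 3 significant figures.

Hyperfocal distance H = f²/(N·c) + f = 420²/(18 × 0.021) + 420 = 176400/0.378 + 420 ≈ 467086.7 mm ≈ 467.1 m.
Near limit Dn = s·(H − f)/(H + s − 2f) = 281000 × (467086.7 − 420) / (467086.7 + 281000 − 2 × 420) = 281000 × 466666.7 / 747246.7 ≈ 175489 mm.
Far limit Df = s·(H − f)/(H − s) = 281000 × (467086.7 − 420) / (467086.7 − 281000) = 281000 × 466666.7 / 186086.7 ≈ 704690 mm.
Depth of field = Df − Dn = 704690 − 175489 ≈ 529201 mm ≈ 529 m.

529 m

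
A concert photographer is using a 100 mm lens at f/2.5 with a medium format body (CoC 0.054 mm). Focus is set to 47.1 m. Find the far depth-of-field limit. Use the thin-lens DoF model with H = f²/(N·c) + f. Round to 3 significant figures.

129 m

Hyperfocal distance H = f²/(N·c) + f = 100²/(2.5 × 0.054) + 100 = 10000/0.135 + 100 ≈ 74174.1 mm ≈ 74.17 m.
Far limit Df = s·(H − f)/(H − s) = 47100 × (74174.1 − 100) / (74174.1 − 47100) = 47100 × 74074.1 / 27074.1 ≈ 128865 mm ≈ 129 m.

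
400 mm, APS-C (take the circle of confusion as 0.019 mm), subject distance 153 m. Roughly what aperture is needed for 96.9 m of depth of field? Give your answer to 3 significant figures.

Write h = H − f = f²/(N·c). The thin-lens limits are Dn = s·h/(h + (s−f)) and Df = s·h/(h − (s−f)), so DoF = Df − Dn = 2·s·(s−f)·h / (h² − (s−f)²).
That is a quadratic in h: DoF·h² − 2·s·(s−f)·h − DoF·(s−f)² = 0 ⇒ h = (s−f)·(s + √(s² + DoF²)) / DoF = 152600 × (153000 + √(153000² + 96900²)) / 96900 = 152600 × (153000 + 181104) / 96900 ≈ 526153 mm.
Then N = f²/(c·h) = 400² / (0.019 × 526153) = 160000 / 9996.9 ≈ 16.

f/16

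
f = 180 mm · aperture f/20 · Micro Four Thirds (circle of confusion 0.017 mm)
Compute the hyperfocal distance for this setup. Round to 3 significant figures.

95.5 m

Hyperfocal distance H = f²/(N·c) + f = 180²/(20 × 0.017) + 180 = 32400/0.34 + 180 ≈ 95474.1 mm ≈ 95.5 m.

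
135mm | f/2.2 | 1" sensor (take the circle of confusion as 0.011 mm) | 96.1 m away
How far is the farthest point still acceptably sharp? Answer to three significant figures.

110 m

Hyperfocal distance H = f²/(N·c) + f = 135²/(2.2 × 0.011) + 135 = 18225/0.0242 + 135 ≈ 753234.2 mm ≈ 753.2 m.
Far limit Df = s·(H − f)/(H − s) = 96100 × (753234.2 − 135) / (753234.2 − 96100) = 96100 × 753099.2 / 657134.2 ≈ 110134 mm ≈ 110 m.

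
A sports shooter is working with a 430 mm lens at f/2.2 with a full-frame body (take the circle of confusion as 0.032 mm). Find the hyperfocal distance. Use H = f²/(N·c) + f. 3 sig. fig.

Hyperfocal distance H = f²/(N·c) + f = 430²/(2.2 × 0.032) + 430 = 184900/0.0704 + 430 ≈ 2626850.5 mm ≈ 2630 m.

2630 m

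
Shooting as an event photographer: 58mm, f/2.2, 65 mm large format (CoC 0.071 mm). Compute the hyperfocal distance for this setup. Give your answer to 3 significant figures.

21.6 m

Hyperfocal distance H = f²/(N·c) + f = 58²/(2.2 × 0.071) + 58 = 3364/0.1562 + 58 ≈ 21594.5 mm ≈ 21.6 m.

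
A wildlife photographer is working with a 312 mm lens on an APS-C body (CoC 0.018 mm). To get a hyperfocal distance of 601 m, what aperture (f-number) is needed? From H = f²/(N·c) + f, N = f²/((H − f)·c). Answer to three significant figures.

f/9

Rearrange H = f²/(N·c) + f for N: N = f² / ((H − f)·c).
N = 312² / ((601000 − 312) × 0.018) = 97344 / 10812 ≈ 9.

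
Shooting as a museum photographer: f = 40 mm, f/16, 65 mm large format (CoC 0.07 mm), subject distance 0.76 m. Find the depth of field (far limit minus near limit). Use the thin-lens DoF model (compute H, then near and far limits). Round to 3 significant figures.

Hyperfocal distance H = f²/(N·c) + f = 40²/(16 × 0.07) + 40 = 1600/1.12 + 40 ≈ 1468.6 mm ≈ 1.469 m.
Near limit Dn = s·(H − f)/(H + s − 2f) = 760 × (1468.6 − 40) / (1468.6 + 760 − 2 × 40) = 760 × 1428.6 / 2148.6 ≈ 505.3 mm.
Far limit Df = s·(H − f)/(H − s) = 760 × (1468.6 − 40) / (1468.6 − 760) = 760 × 1428.6 / 708.6 ≈ 1532.3 mm.
Depth of field = Df − Dn = 1532.3 − 505.3 ≈ 1027.0 mm ≈ 1.03 m.

1.03 m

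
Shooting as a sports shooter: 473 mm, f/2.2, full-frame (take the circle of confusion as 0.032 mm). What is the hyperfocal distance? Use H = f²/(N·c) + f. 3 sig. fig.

Hyperfocal distance H = f²/(N·c) + f = 473²/(2.2 × 0.032) + 473 = 223729/0.0704 + 473 ≈ 3178441.8 mm ≈ 3180 m.

3180 m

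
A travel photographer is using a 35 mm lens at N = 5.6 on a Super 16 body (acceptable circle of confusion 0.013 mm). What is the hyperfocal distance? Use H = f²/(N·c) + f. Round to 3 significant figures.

Hyperfocal distance H = f²/(N·c) + f = 35²/(5.6 × 0.013) + 35 = 1225/0.0728 + 35 ≈ 16861.9 mm ≈ 16.9 m.

16.9 m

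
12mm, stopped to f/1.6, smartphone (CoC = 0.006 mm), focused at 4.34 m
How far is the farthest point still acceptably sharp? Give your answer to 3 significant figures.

6.10 m

Hyperfocal distance H = f²/(N·c) + f = 12²/(1.6 × 0.006) + 12 = 144/0.0096 + 12 ≈ 15012.0 mm ≈ 15.01 m.
Far limit Df = s·(H − f)/(H − s) = 4340 × (15012.0 − 12) / (15012.0 − 4340) = 4340 × 15000.0 / 10672.0 ≈ 6100.1 mm ≈ 6.10 m.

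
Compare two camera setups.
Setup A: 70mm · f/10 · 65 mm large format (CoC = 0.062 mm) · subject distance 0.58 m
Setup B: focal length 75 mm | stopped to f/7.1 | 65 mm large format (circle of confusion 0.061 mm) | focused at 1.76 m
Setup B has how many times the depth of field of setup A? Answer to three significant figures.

6.18

Setup A: H = 70²/(10×0.062) + 70 ≈ 7973.2 mm; DoF = Df − Dn = 620.010 − 544.841 ≈ 75.169 mm.
Setup B: H = 75²/(7.1×0.061) + 75 ≈ 13062.8 mm; DoF = Df − Dn = 2022.38 − 1557.88 ≈ 464.50 mm.
Ratio = 464.50 / 75.169 ≈ 6.18.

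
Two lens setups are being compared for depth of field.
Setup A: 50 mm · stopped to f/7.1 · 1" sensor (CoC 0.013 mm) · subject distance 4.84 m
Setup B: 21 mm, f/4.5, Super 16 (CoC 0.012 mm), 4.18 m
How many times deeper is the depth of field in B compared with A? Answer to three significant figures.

Setup A: H = 50²/(7.1×0.013) + 50 ≈ 27135.6 mm; DoF = Df − Dn = 5879.8 − 4112.7 ≈ 1767.1 mm.
Setup B: H = 21²/(4.5×0.012) + 21 ≈ 8187.7 mm; DoF = Df − Dn = 8517.8 − 2769.6 ≈ 5748.2 mm.
Ratio = 5748.2 / 1767.1 ≈ 3.25.

3.25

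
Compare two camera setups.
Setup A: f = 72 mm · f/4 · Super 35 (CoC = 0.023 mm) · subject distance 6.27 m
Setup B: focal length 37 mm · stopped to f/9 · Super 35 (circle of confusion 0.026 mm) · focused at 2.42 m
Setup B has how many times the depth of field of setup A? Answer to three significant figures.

1.69

Setup A: H = 72²/(4×0.023) + 72 ≈ 56419.8 mm; DoF = Df − Dn = 7044.9 − 5648.7 ≈ 1396.2 mm.
Setup B: H = 37²/(9×0.026) + 37 ≈ 5887.4 mm; DoF = Df − Dn = 4083.2 − 1719.6 ≈ 2363.6 mm.
Ratio = 2363.6 / 1396.2 ≈ 1.69.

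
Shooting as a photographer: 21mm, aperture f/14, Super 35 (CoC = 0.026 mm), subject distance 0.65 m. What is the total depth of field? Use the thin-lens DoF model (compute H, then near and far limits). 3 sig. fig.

Hyperfocal distance H = f²/(N·c) + f = 21²/(14 × 0.026) + 21 = 441/0.364 + 21 ≈ 1232.5 mm ≈ 1.233 m.
Near limit Dn = s·(H − f)/(H + s − 2f) = 650 × (1232.5 − 21) / (1232.5 + 650 − 2 × 21) = 650 × 1211.5 / 1840.5 ≈ 427.86 mm.
Far limit Df = s·(H − f)/(H − s) = 650 × (1232.5 − 21) / (1232.5 − 650) = 650 × 1211.5 / 582.5 ≈ 1351.84 mm.
Depth of field = Df − Dn = 1351.84 − 427.86 ≈ 923.98 mm ≈ 0.924 m.

0.924 m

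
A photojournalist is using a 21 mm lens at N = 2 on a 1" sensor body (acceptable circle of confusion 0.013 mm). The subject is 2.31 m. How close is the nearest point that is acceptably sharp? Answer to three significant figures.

2.04 m

Hyperfocal distance H = f²/(N·c) + f = 21²/(2 × 0.013) + 21 = 441/0.026 + 21 ≈ 16982.5 mm ≈ 16.98 m.
Near limit Dn = s·(H − f)/(H + s − 2f) = 2310 × (16982.5 − 21) / (16982.5 + 2310 − 2 × 21) = 2310 × 16961.5 / 19250.5 ≈ 2035.3 mm ≈ 2.04 m.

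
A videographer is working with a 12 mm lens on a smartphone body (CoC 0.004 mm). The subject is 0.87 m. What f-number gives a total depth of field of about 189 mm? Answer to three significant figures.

Write h = H − f = f²/(N·c). The thin-lens limits are Dn = s·h/(h + (s−f)) and Df = s·h/(h − (s−f)), so DoF = Df − Dn = 2·s·(s−f)·h / (h² − (s−f)²).
That is a quadratic in h: DoF·h² − 2·s·(s−f)·h − DoF·(s−f)² = 0 ⇒ h = (s−f)·(s + √(s² + DoF²)) / DoF = 858 × (870 + √(870² + 189²)) / 189 = 858 × (870 + 890.293) / 189 ≈ 7991.2 mm.
Then N = f²/(c·h) = 12² / (0.004 × 7991.2) = 144 / 31.965 ≈ 4.50.

f/4.50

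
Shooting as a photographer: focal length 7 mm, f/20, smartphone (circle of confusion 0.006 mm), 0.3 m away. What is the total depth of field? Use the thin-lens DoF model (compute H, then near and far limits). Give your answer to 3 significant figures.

0.887 m

Hyperfocal distance H = f²/(N·c) + f = 7²/(20 × 0.006) + 7 = 49/0.12 + 7 ≈ 415.3 mm ≈ 0.415 m.
Near limit Dn = s·(H − f)/(H + s − 2f) = 300 × (415.3 − 7) / (415.3 + 300 − 2 × 7) = 300 × 408.3 / 701.3 ≈ 174.67 mm.
Far limit Df = s·(H − f)/(H − s) = 300 × (415.3 − 7) / (415.3 − 300) = 300 × 408.3 / 115.3 ≈ 1062.14 mm.
Depth of field = Df − Dn = 1062.14 − 174.67 ≈ 887.47 mm ≈ 0.887 m.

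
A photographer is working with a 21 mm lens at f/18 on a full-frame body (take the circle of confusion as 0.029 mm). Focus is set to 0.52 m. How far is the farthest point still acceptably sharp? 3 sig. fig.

Hyperfocal distance H = f²/(N·c) + f = 21²/(18 × 0.029) + 21 = 441/0.522 + 21 ≈ 865.8 mm ≈ 0.866 m.
Far limit Df = s·(H − f)/(H − s) = 520 × (865.8 − 21) / (865.8 − 520) = 520 × 844.8 / 345.8 ≈ 1270.3 mm ≈ 1.27 m.

1.27 m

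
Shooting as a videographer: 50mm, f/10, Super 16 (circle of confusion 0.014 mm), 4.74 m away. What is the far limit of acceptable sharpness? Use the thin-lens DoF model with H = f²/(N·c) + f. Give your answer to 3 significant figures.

Hyperfocal distance H = f²/(N·c) + f = 50²/(10 × 0.014) + 50 = 2500/0.14 + 50 ≈ 17907.1 mm ≈ 17.91 m.
Far limit Df = s·(H − f)/(H − s) = 4740 × (17907.1 − 50) / (17907.1 − 4740) = 4740 × 17857.1 / 13167.1 ≈ 6428.3 mm ≈ 6.43 m.

6.43 m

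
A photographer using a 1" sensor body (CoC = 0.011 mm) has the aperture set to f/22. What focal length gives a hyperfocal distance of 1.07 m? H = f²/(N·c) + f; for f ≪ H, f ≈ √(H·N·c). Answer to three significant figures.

16.0 mm

From H = f²/(N·c) + f, with f ≪ H: f ≈ √(H·N·c) = √(1070 × 22 × 0.011) = √258.94 ≈ 16.09 mm.
Exact: f² + N·c·f − N·c·H = 0 ⇒ f = (−N·c + √((N·c)² + 4·N·c·H))/2 = (−0.242 + √1035.8)/2 ≈ 15.971 mm ≈ 16.0 mm.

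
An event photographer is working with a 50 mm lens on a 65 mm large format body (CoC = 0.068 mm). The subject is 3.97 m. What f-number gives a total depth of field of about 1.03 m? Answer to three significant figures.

f/1.20

Write h = H − f = f²/(N·c). The thin-lens limits are Dn = s·h/(h + (s−f)) and Df = s·h/(h − (s−f)), so DoF = Df − Dn = 2·s·(s−f)·h / (h² − (s−f)²).
That is a quadratic in h: DoF·h² − 2·s·(s−f)·h − DoF·(s−f)² = 0 ⇒ h = (s−f)·(s + √(s² + DoF²)) / DoF = 3920 × (3970 + √(3970² + 1030²)) / 1030 = 3920 × (3970 + 4101.44) / 1030 ≈ 30718 mm.
Then N = f²/(c·h) = 50² / (0.068 × 30718) = 2500 / 2088.9 ≈ 1.20.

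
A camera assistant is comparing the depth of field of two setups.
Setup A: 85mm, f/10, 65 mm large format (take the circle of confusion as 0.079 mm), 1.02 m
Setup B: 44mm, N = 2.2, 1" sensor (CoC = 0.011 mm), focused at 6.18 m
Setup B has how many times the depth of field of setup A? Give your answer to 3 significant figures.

4.52

Setup A: H = 85²/(10×0.079) + 85 ≈ 9230.6 mm; DoF = Df − Dn = 1136.16 − 925.39 ≈ 210.77 mm.
Setup B: H = 44²/(2.2×0.011) + 44 ≈ 80044.0 mm; DoF = Df − Dn = 6693.38 − 5739.76 ≈ 953.62 mm.
Ratio = 953.62 / 210.77 ≈ 4.52.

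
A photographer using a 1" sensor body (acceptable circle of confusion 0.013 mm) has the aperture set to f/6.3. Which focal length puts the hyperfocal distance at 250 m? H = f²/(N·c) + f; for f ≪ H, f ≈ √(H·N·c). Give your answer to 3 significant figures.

143 mm

From H = f²/(N·c) + f, with f ≪ H: f ≈ √(H·N·c) = √(250000 × 6.3 × 0.013) = √20475 ≈ 143.1 mm.
The +f correction barely moves this — solving exactly, f² + N·c·f − N·c·H = 0 ⇒ f = (−N·c + √((N·c)² + 4·N·c·H))/2 = (−0.0819 + √81900)/2 ≈ 143.05 mm, so f ≈ 143 mm.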